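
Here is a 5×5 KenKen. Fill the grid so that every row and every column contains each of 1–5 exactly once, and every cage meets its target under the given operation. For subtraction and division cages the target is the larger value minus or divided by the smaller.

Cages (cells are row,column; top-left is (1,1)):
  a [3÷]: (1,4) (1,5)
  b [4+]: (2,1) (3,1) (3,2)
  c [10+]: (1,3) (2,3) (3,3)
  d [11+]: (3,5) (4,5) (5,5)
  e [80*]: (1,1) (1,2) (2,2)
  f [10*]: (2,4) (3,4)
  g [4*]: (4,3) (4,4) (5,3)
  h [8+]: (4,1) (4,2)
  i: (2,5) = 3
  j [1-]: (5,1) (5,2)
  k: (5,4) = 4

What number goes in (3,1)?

2

The 3 cells of cage e must have product 80, leaving (1,1) = 4.
The 3 cells of cage e must have product 80, which forces (1,2) = 5.
Cage b needs sum 4, leaving (2,1) = 1.
Cage e has product 80, so (2,2) = 4.
Cage i is given; hence (2,5) = 3.
Cage b has sum 4, so (3,1) = 2.
Cage b has sum 4, leaving (3,2) = 1.
2 is placed in row 3, leaving (3,4) = 5.
5 is placed in row 3, leaving (3,5) = 4.
Column 2 already has 5, so (4,2) = 3.
Column 2 already has 3, so (5,2) = 2.
2 is placed in row 5; hence (5,3) = 1.
Cage k is given; hence (5,4) = 4.
2 is placed in row 5, so (5,5) = 5.
Cage c has sum 10, so (1,3) = 2.
Cage a needs two cells with quotient 3, leaving (1,4) = 3.
Column 5 already has 3; hence (1,5) = 1.
The 3 cells of cage c must have sum 10, so (2,3) = 5.
5 is placed in column 4, which forces (2,4) = 2.
4 is placed in row 3, leaving (3,3) = 3.
Row 4 already has 3, which forces (4,1) = 5.
Column 3 already has 1, so (4,3) = 4.
Cage g needs product 4; hence (4,4) = 1.
Column 5 already has 5, leaving (4,5) = 2.
5 is placed in row 5; hence (5,1) = 3.
Completed grid: 4 5 2 3 1 / 1 4 5 2 3 / 2 1 3 5 4 / 5 3 4 1 2 / 3 2 1 4 5.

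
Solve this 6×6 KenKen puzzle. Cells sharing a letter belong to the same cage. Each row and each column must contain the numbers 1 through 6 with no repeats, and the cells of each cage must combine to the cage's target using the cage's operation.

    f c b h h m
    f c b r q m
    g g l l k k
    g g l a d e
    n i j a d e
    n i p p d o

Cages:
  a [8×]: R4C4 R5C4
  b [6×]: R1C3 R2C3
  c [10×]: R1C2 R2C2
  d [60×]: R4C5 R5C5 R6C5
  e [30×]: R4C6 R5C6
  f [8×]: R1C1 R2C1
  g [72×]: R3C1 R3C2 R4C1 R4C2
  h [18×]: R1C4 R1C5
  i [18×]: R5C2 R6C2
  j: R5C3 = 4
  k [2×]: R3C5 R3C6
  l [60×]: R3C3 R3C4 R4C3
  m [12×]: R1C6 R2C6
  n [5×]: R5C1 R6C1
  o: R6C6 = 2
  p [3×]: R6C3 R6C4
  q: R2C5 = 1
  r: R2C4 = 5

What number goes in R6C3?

3

R is a freebie; hence R2C4 = 5.
Cage q is given, leaving R2C5 = 1.
Column 5 already has 1; hence R3C5 = 2.
2 is placed in row 3, which forces R3C6 = 1.
J is a freebie, which forces R5C3 = 4.
Row 5 now contains 4, which forces R5C4 = 2.
Cage o is given, so R6C6 = 2.
Cage c's pair has product 10, which forces R1C2 = 5.
Row 2 already has 5, leaving R2C2 = 2.
2 is placed in column 4; hence R4C4 = 4.
Cage f's pair has product 8, so R1C1 = 2.
Row 1 already has 2, so R1C3 = 1.
2 is placed in row 2; hence R2C1 = 4.
4 is placed in row 2; hence R2C6 = 3.
Cage l has product 60, leaving R3C3 = 5.
4 is placed in column 4, leaving R3C4 = 6.
Cage l needs product 60, so R4C3 = 2.
Column 3 now contains 1, leaving R6C3 = 3.
3 is placed in row 6, so R6C4 = 1.
Cage d has product 60, leaving R6C5 = 4.
6 is placed in column 4; hence R1C4 = 3.
The two cells of cage h must have product 18, which forces R1C5 = 6.
Column 6 now contains 3; hence R1C6 = 4.
3 is placed in row 2, which forces R2C3 = 6.
Row 3 already has 6; hence R3C1 = 3.
The 4 cells of cage g must have product 72, which forces R3C2 = 4.
The two cells of cage n must have product 5; hence R5C1 = 1.
Cage i needs two cells with product 18, which forces R5C2 = 3.
Row 5 now contains 3; hence R5C5 = 5.
5 is placed in row 5, which forces R5C6 = 6.
Row 6 now contains 1, leaving R6C1 = 5.
3 is placed in row 6, so R6C2 = 6.
Column 1 already has 1; hence R4C1 = 6.
6 is placed in column 2, leaving R4C2 = 1.
5 is placed in column 5, which forces R4C5 = 3.
6 is placed in column 6; hence R4C6 = 5.
Filled in: 2 5 1 3 6 4 / 4 2 6 5 1 3 / 3 4 5 6 2 1 / 6 1 2 4 3 5 / 1 3 4 2 5 6 / 5 6 3 1 4 2.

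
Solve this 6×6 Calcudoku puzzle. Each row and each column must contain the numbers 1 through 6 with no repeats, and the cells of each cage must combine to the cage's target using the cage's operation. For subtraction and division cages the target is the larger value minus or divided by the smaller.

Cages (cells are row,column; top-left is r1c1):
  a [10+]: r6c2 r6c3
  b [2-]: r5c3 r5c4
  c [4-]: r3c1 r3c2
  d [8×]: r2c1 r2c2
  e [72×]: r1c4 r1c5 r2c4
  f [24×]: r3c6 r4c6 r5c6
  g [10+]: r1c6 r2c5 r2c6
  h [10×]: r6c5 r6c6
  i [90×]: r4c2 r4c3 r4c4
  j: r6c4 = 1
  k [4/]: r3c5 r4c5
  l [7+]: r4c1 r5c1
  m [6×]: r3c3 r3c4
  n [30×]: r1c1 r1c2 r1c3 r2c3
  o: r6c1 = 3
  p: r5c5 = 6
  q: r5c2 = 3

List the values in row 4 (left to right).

Cage q is a single given cell, which forces r5c2 = 3.
Cage p is given, which forces r5c5 = 6.
Cage o is a single given cell, which forces r6c1 = 3.
Cage j is given, which forces r6c4 = 1.
Row 5 needs a 5, and only r5c1 is open for it.
Cage l needs two cells with sum 7, so r4c1 = 2.
Column 1 already has 2, so r2c1 = 4.
Cage d needs two cells with product 8, so r2c2 = 2.
Column 2 already has 2, which forces r3c2 = 5.
Column 2 already has 5; hence r4c2 = 6.
6 is placed in column 2, leaving r6c2 = 4.
4 is placed in row 6, which forces r6c3 = 6.
The 4 cells of cage n must have product 30, leaving r1c1 = 6.
6 is placed in column 2; hence r1c2 = 1.
Cage n needs product 30, leaving r1c3 = 5.
The 4 cells of cage n must have product 30, so r2c3 = 1.
Cage c needs two cells with difference 4, so r3c1 = 1.
1 is placed in row 3; hence r3c5 = 4.
Column 3 now contains 5, so r4c3 = 3.
Row 4 now contains 3; hence r4c4 = 5.
4 is placed in column 5, so r4c5 = 1.
1 is placed in row 4; hence r4c6 = 4.
The 3 cells of cage e must have product 72, leaving r1c4 = 4.
4 is placed in column 5, leaving r1c5 = 3.
Cage g has sum 10, leaving r1c6 = 2.
The 3 cells of cage e must have product 72, leaving r2c4 = 6.
3 is placed in column 5, which forces r2c5 = 5.
Row 2 already has 5, so r2c6 = 3.
3 is placed in column 3, so r3c3 = 2.
Cage m's pair has product 6; hence r3c4 = 3.
Column 6 now contains 3; hence r3c6 = 6.
Column 3 already has 2, which forces r5c3 = 4.
Column 4 already has 4, which forces r5c4 = 2.
Column 6 now contains 2, leaving r5c6 = 1.
Column 5 already has 5, which forces r6c5 = 2.
Column 6 now contains 2; hence r6c6 = 5.
Filled in: 6 1 5 4 3 2 / 4 2 1 6 5 3 / 1 5 2 3 4 6 / 2 6 3 5 1 4 / 5 3 4 2 6 1 / 3 4 6 1 2 5.

2 6 3 5 1 4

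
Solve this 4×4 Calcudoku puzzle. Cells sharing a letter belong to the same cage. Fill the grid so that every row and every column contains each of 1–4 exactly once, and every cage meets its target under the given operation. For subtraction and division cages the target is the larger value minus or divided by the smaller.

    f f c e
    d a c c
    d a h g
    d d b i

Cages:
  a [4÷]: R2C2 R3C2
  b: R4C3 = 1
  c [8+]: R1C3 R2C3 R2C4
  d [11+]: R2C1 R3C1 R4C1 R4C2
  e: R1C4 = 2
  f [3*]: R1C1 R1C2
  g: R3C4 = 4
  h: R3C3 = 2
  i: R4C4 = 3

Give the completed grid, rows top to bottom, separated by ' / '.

E is a freebie; hence R1C4 = 2.
Cage h is a single given cell; hence R3C3 = 2.
Cage g is a single given cell; hence R3C4 = 4.
B is a freebie, so R4C3 = 1.
Cage i is given, leaving R4C4 = 3.
Cage a needs two cells with quotient 4, so R2C2 = 4.
4 is placed in row 2, leaving R2C3 = 3.
Column 4 now contains 3; hence R2C4 = 1.
Row 3 now contains 4, leaving R3C2 = 1.
Column 2 now contains 4, which forces R4C2 = 2.
The two cells of cage f must have product 3, which forces R1C1 = 1.
Column 2 already has 1, which forces R1C2 = 3.
3 is placed in column 3, which forces R1C3 = 4.
4 is placed in row 2, leaving R2C1 = 2.
Row 3 already has 1; hence R3C1 = 3.
Row 4 already has 2, so R4C1 = 4.

1 3 4 2 / 2 4 3 1 / 3 1 2 4 / 4 2 1 3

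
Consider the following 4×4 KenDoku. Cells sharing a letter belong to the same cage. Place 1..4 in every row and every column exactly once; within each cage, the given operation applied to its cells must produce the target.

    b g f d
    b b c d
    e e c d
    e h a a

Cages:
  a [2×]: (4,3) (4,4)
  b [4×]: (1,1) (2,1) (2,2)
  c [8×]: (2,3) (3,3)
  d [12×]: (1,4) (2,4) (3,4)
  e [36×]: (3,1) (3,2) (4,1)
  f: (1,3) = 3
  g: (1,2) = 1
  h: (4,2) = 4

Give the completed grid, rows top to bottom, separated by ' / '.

2 1 3 4 / 1 2 4 3 / 4 3 2 1 / 3 4 1 2

G is a freebie; hence (1,2) = 1.
Cage f is a single given cell; hence (1,3) = 3.
Row 1 already has 3, which forces (1,4) = 4.
Column 2 already has 1, which forces (2,2) = 2.
Row 2 now contains 2; hence (2,3) = 4.
Cage e has product 36, so (3,1) = 4.
Cage e needs product 36; hence (3,2) = 3.
Column 3 already has 4; hence (3,3) = 2.
Row 3 now contains 3, so (3,4) = 1.
Cage e has product 36, leaving (4,1) = 3.
Cage h is a single given cell; hence (4,2) = 4.
Column 3 now contains 2; hence (4,3) = 1.
1 is placed in column 4; hence (4,4) = 2.
Row 1 now contains 1, so (1,1) = 2.
Row 2 now contains 4; hence (2,1) = 1.
1 is placed in column 4, so (2,4) = 3.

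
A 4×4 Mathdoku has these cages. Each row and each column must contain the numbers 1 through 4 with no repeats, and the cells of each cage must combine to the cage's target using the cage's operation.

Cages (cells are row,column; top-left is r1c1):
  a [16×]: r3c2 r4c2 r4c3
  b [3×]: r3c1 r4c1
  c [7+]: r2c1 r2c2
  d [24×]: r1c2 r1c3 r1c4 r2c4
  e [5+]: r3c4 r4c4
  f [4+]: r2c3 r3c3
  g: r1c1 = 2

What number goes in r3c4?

4

G is a freebie, leaving r1c1 = 2.
The 4 cells of cage d must have product 24, leaving r2c4 = 2.
The only place for 1 in row 2 is r2c3.
Column 3 now contains 1; hence r3c3 = 3.
Column 3 already has 3, leaving r1c3 = 4.
3 is placed in row 3; hence r3c1 = 1.
Row 3 already has 1, so r3c4 = 4.
Cage b's pair has product 3; hence r4c1 = 3.
Column 3 already has 4; hence r4c3 = 2.
Column 4 now contains 4, so r4c4 = 1.
Cage d has product 24; hence r1c2 = 1.
Column 4 now contains 1, which forces r1c4 = 3.
3 is placed in column 1, leaving r2c1 = 4.
The two cells of cage c must have sum 7, which forces r2c2 = 3.
Row 3 already has 4, which forces r3c2 = 2.
Row 4 now contains 1, leaving r4c2 = 4.
The full grid is 2 1 4 3 / 4 3 1 2 / 1 2 3 4 / 3 4 2 1.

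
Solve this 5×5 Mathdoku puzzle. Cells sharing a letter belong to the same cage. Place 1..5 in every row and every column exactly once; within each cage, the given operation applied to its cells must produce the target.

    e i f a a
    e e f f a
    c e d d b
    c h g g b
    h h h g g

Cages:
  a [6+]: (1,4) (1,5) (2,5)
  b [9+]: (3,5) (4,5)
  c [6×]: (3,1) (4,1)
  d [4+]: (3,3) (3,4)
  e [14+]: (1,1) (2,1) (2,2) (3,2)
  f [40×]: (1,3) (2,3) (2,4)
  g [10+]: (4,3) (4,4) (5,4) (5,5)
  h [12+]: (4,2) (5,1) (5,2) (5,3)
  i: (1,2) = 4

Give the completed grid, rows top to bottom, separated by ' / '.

Cage i is given, so (1,2) = 4.
The only place for 4 in row 3 is (3,5).
Column 5 already has 4, so (4,5) = 5.
The only place for 5 in row 3 is (3,2).
Row 3 needs a 2, and only (3,1) is open for it.
Column 1 now contains 2, leaving (4,1) = 3.
The 4 cells of cage e must have sum 14, so (2,2) = 3.
Column 1 needs a 4, and only (5,1) is open for it.
Row 5 already has 4; hence (5,3) = 5.
Column 3 now contains 5; hence (1,3) = 2.
Cage f has product 40, leaving (2,3) = 4.
Cage f has product 40, which forces (2,4) = 5.
Column 3 now contains 4, which forces (4,3) = 1.
Cage e has sum 14; hence (1,1) = 5.
Row 2 already has 5, so (2,1) = 1.
Cage a needs sum 6, so (2,5) = 2.
Column 3 already has 1, leaving (3,3) = 3.
Cage d needs two cells with sum 4, which forces (3,4) = 1.
1 is placed in row 4, which forces (4,2) = 2.
Cage g needs sum 10; hence (4,4) = 4.
Cage h needs sum 12, leaving (5,2) = 1.
Column 5 already has 2, leaving (5,5) = 3.
Column 4 already has 1, leaving (1,4) = 3.
3 is placed in column 5, which forces (1,5) = 1.
Row 5 now contains 3, which forces (5,4) = 2.

5 4 2 3 1 / 1 3 4 5 2 / 2 5 3 1 4 / 3 2 1 4 5 / 4 1 5 2 3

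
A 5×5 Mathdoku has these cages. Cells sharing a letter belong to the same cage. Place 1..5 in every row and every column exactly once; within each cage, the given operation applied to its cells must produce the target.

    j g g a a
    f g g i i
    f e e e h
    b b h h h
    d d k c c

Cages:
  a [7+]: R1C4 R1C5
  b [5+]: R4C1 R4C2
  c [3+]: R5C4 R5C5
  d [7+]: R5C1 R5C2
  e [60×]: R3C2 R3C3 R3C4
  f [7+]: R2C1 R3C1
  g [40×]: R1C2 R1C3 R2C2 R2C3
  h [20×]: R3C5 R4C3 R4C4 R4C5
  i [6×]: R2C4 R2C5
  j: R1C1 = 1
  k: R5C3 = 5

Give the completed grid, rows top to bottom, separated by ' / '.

J is a freebie; hence R1C1 = 1.
K is a freebie, which forces R5C3 = 5.
Row 3 needs a 1, and only R3C5 is open for it.
The two cells of cage c must have sum 3; hence R5C4 = 1.
1 is placed in column 5, so R5C5 = 2.
The two cells of cage i must have product 6, leaving R2C4 = 2.
Column 5 now contains 2, so R2C5 = 3.
Cage h has product 20, which forces R4C3 = 1.
Cage g needs product 40, which forces R1C2 = 5.
The 4 cells of cage g must have product 40, so R1C3 = 2.
The two cells of cage a must have sum 7, which forces R1C4 = 3.
Cage a's pair has sum 7, so R1C5 = 4.
The 4 cells of cage g must have product 40, so R2C2 = 1.
Column 3 already has 1; hence R2C3 = 4.
Column 3 already has 4; hence R3C3 = 3.
4 is placed in column 5; hence R4C5 = 5.
4 is placed in row 2; hence R2C1 = 5.
3 is placed in row 3; hence R3C1 = 2.
3 is placed in row 3; hence R3C2 = 4.
Cage e needs product 60; hence R3C4 = 5.
Column 1 now contains 2, leaving R4C1 = 3.
Row 4 already has 3, leaving R4C2 = 2.
5 is placed in row 4, which forces R4C4 = 4.
3 is placed in column 1; hence R5C1 = 4.
4 is placed in column 2; hence R5C2 = 3.

1 5 2 3 4 / 5 1 4 2 3 / 2 4 3 5 1 / 3 2 1 4 5 / 4 3 5 1 2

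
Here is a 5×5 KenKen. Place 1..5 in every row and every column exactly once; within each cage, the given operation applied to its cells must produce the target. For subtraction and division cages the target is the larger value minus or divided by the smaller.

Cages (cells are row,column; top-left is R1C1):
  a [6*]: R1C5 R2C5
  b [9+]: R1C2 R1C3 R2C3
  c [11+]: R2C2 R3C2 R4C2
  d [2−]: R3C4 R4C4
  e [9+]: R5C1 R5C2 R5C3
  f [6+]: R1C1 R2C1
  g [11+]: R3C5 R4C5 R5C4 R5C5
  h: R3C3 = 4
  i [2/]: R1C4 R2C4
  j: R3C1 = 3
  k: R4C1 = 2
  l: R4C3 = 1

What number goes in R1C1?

Cage j is a single given cell, so R3C1 = 3.
Cage h is a single given cell, so R3C3 = 4.
K is a freebie, which forces R4C1 = 2.
Cage l is a single given cell; hence R4C3 = 1.
Column 1 needs a 4, and only R5C1 is open for it.
The only place for 1 in column 2 is R1C2.
1 is placed in row 1, leaving R1C1 = 5.
Row 1 already has 5; hence R1C3 = 3.
Row 1 now contains 3; hence R1C5 = 2.
Cage f's pair has sum 6, leaving R2C1 = 1.
Column 3 already has 3, so R2C3 = 5.
2 is placed in column 5, so R2C5 = 3.
Column 3 already has 3, so R5C3 = 2.
2 is placed in row 1, which forces R1C4 = 4.
Cage i needs two cells with quotient 2, which forces R2C4 = 2.
Cage g needs sum 11, which forces R3C5 = 1.
Column 4 now contains 4, which forces R4C4 = 3.
The 4 cells of cage g must have sum 11, so R4C5 = 4.
Row 5 now contains 2, which forces R5C2 = 3.
The 4 cells of cage g must have sum 11, which forces R5C4 = 1.
Cage g has sum 11, so R5C5 = 5.
Row 2 now contains 2, so R2C2 = 4.
The 3 cells of cage c must have sum 11; hence R3C2 = 2.
1 is placed in row 3; hence R3C4 = 5.
4 is placed in row 4, leaving R4C2 = 5.
The full grid is 5 1 3 4 2 / 1 4 5 2 3 / 3 2 4 5 1 / 2 5 1 3 4 / 4 3 2 1 5.

5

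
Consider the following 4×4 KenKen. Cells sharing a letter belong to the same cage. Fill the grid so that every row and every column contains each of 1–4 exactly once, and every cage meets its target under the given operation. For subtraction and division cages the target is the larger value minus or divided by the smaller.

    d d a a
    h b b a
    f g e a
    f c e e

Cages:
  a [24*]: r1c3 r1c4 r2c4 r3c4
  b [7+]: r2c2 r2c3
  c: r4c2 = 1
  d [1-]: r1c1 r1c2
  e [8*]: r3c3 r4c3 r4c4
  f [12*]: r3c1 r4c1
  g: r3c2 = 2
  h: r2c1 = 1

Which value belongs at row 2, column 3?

3

Cage h is a single given cell; hence r2c1 = 1.
Cage g is given; hence r3c2 = 2.
C is a freebie, which forces r4c2 = 1.
Cage e needs product 8, which forces r3c3 = 1.
Cage a needs product 24, which forces r1c4 = 1.
The only place for 2 in row 2 is r2c4.
Cage e needs product 8, leaving r4c3 = 2.
2 is placed in column 4, which forces r4c4 = 4.
Cage a has product 24, so r1c3 = 4.
Column 3 now contains 4, so r2c3 = 3.
Cage f needs two cells with product 12; hence r3c1 = 4.
Column 4 now contains 4, which forces r3c4 = 3.
4 is placed in row 4; hence r4c1 = 3.
3 is placed in column 1, so r1c1 = 2.
Row 1 now contains 4, so r1c2 = 3.
3 is placed in row 2, so r2c2 = 4.
Completed grid: 2 3 4 1 / 1 4 3 2 / 4 2 1 3 / 3 1 2 4.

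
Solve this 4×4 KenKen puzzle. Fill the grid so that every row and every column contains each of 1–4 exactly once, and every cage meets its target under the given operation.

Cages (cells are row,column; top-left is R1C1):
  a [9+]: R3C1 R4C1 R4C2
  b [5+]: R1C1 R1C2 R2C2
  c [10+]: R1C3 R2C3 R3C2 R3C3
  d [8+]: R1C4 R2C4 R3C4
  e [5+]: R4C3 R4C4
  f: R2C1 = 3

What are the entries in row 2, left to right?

F is a freebie, which forces R2C1 = 3.
In column 4, 2 can only go at R4C4, so R4C4 = 2.
The two cells of cage e must have sum 5, which forces R4C3 = 3.
Cage a needs sum 9, leaving R3C1 = 4.
Cage c needs sum 10; hence R3C2 = 3.
Row 3 already has 3, which forces R3C4 = 1.
The 3 cells of cage a must have sum 9, so R4C1 = 1.
Row 4 already has 3, which forces R4C2 = 4.
Column 1 now contains 1, leaving R1C1 = 2.
3 is placed in column 2, so R1C2 = 1.
Row 1 now contains 1; hence R1C3 = 4.
Cage d has sum 8, so R1C4 = 3.
Cage b needs sum 5, which forces R2C2 = 2.
Column 3 now contains 4, so R2C3 = 1.
1 is placed in column 4, leaving R2C4 = 4.
Row 3 already has 1, so R3C3 = 2.
Filled in: 2 1 4 3 / 3 2 1 4 / 4 3 2 1 / 1 4 3 2.

3 2 1 4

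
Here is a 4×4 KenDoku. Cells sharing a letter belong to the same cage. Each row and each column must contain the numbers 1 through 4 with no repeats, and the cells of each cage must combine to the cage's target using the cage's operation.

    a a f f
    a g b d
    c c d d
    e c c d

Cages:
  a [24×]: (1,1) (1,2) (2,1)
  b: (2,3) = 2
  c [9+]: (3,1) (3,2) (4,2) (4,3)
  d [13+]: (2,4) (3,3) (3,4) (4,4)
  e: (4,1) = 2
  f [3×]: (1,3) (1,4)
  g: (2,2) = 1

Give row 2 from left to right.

Cage g is a single given cell, so (2,2) = 1.
B is a freebie, which forces (2,3) = 2.
Cage d has sum 13, which forces (3,3) = 4.
Cage e is a single given cell, so (4,1) = 2.
Cage a has product 24, which forces (1,2) = 2.
2 is placed in column 2, which forces (3,2) = 3.
The 4 cells of cage d must have sum 13, so (3,4) = 2.
Column 2 now contains 3, leaving (4,2) = 4.
Cage c needs sum 9; hence (4,3) = 1.
Row 4 now contains 4; hence (4,4) = 3.
Column 3 now contains 1, leaving (1,3) = 3.
Column 4 now contains 3, so (1,4) = 1.
Column 4 now contains 3, which forces (2,4) = 4.
3 is placed in row 3; hence (3,1) = 1.
3 is placed in row 1, which forces (1,1) = 4.
Row 2 already has 4, which forces (2,1) = 3.
The full grid is 4 2 3 1 / 3 1 2 4 / 1 3 4 2 / 2 4 1 3.

3 1 2 4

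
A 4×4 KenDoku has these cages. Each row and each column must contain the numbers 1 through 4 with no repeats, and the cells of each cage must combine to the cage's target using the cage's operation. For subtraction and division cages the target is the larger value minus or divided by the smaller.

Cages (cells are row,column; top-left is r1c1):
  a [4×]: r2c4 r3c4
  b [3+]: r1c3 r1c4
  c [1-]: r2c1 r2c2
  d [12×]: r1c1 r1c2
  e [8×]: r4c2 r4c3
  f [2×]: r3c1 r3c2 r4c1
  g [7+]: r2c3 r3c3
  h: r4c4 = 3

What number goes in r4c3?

The 3 cells of cage f must have product 2, so r3c1 = 2.
The 3 cells of cage f must have product 2; hence r3c2 = 1.
1 is placed in row 3, which forces r3c4 = 4.
Cage f needs product 2; hence r4c1 = 1.
Cage h is given, so r4c4 = 3.
Cage g's pair has sum 7, which forces r2c3 = 4.
Column 4 now contains 4, which forces r2c4 = 1.
Row 3 already has 4, so r3c3 = 3.
Column 3 now contains 4, leaving r4c3 = 2.
2 is placed in column 3, so r1c3 = 1.
Column 4 already has 1; hence r1c4 = 2.
Row 2 now contains 4, so r2c1 = 3.
Cage c needs two cells with difference 1, which forces r2c2 = 2.
Row 4 already has 2, so r4c2 = 4.
3 is placed in column 1, so r1c1 = 4.
Column 2 already has 4, so r1c2 = 3.
Filled in: 4 3 1 2 / 3 2 4 1 / 2 1 3 4 / 1 4 2 3.

2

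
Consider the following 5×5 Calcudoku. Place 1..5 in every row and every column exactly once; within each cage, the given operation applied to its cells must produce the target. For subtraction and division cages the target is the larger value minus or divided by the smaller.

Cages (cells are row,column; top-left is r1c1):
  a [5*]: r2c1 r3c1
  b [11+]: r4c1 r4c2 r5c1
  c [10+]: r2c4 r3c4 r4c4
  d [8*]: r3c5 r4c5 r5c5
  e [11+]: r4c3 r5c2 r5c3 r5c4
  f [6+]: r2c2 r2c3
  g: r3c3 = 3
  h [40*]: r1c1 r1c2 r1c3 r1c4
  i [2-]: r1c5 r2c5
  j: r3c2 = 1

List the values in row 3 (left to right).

Cage j is a single given cell, which forces r3c2 = 1.
Cage g is given, which forces r3c3 = 3.
Cage a needs two cells with product 5; hence r2c1 = 1.
Row 3 already has 1, so r3c1 = 5.
Row 1 needs a 3, and only r1c5 is open for it.
The two cells of cage i must have difference 2, leaving r2c5 = 5.
Row 2 now contains 5, so r2c4 = 3.
Cage c needs sum 10, so r3c4 = 2.
Row 3 already has 2; hence r3c5 = 4.
The 3 cells of cage c must have sum 10; hence r4c4 = 5.
The 3 cells of cage b must have sum 11, so r4c1 = 3.
Row 4 now contains 5, which forces r4c2 = 4.
The 3 cells of cage b must have sum 11, leaving r5c1 = 4.
Row 5 now contains 4, leaving r5c4 = 1.
1 is placed in row 5, which forces r5c5 = 2.
4 is placed in column 1, which forces r1c1 = 2.
Cage h has product 40, leaving r1c2 = 5.
The 4 cells of cage h must have product 40, which forces r1c3 = 1.
Column 4 now contains 1, which forces r1c4 = 4.
4 is placed in column 2; hence r2c2 = 2.
Cage f's pair has sum 6; hence r2c3 = 4.
Cage e needs sum 11, which forces r4c3 = 2.
Column 5 now contains 2, which forces r4c5 = 1.
Cage e has sum 11, leaving r5c2 = 3.
2 is placed in row 5; hence r5c3 = 5.
Filled in: 2 5 1 4 3 / 1 2 4 3 5 / 5 1 3 2 4 / 3 4 2 5 1 / 4 3 5 1 2.

5 1 3 2 4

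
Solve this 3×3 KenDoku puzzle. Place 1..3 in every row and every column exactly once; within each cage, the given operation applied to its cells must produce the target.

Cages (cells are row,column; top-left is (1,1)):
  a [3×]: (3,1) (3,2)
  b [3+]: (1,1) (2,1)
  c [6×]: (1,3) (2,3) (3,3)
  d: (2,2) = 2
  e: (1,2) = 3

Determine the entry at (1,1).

Cage e is a single given cell, which forces (1,2) = 3.
D is a freebie, so (2,2) = 2.
Column 2 already has 3, leaving (3,2) = 1.
Cage b needs two cells with sum 3; hence (1,1) = 2.
Row 1 already has 2, which forces (1,3) = 1.
Row 2 already has 2, which forces (2,1) = 1.
Column 3 now contains 1, leaving (2,3) = 3.
1 is placed in row 3, leaving (3,1) = 3.
Column 3 now contains 3, so (3,3) = 2.
Filled in: 2 3 1 / 1 2 3 / 3 1 2.

2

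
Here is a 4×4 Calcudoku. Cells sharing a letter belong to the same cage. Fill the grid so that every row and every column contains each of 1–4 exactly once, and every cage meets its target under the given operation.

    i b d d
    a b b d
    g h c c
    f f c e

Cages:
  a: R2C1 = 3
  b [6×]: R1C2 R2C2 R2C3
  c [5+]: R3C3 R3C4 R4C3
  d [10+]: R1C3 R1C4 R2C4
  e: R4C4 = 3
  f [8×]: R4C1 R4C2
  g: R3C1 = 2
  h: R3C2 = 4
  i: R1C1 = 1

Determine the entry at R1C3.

Cage i is given; hence R1C1 = 1.
Cage a is given, so R2C1 = 3.
Row 2 already has 3, which forces R2C4 = 4.
G is a freebie; hence R3C1 = 2.
Cage h is given, so R3C2 = 4.
2 is placed in row 3, so R3C4 = 1.
Column 1 now contains 2, leaving R4C1 = 4.
Column 2 already has 4, which forces R4C2 = 2.
2 is placed in row 4; hence R4C3 = 1.
Cage e is given, so R4C4 = 3.
Column 2 already has 2, which forces R1C2 = 3.
The 3 cells of cage d must have sum 10, leaving R1C3 = 4.
Column 4 now contains 4; hence R1C4 = 2.
Column 2 already has 2; hence R2C2 = 1.
Column 3 now contains 1, which forces R2C3 = 2.
1 is placed in row 3, so R3C3 = 3.
The full grid is 1 3 4 2 / 3 1 2 4 / 2 4 3 1 / 4 2 1 3.

4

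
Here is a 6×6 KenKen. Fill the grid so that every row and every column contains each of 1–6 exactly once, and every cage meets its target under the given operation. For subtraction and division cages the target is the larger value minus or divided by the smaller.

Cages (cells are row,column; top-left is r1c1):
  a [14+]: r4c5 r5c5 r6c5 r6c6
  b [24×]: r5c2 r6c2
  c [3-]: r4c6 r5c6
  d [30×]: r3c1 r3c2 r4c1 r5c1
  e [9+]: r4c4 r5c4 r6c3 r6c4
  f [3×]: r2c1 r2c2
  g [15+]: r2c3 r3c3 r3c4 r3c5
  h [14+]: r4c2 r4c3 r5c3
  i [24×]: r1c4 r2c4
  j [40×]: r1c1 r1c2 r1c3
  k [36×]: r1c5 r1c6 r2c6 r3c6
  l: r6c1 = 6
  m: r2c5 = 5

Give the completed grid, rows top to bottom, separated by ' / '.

4 2 5 6 1 3 / 1 3 2 4 5 6 / 5 1 4 3 6 2 / 3 5 6 1 2 4 / 2 6 3 5 4 1 / 6 4 1 2 3 5

Cage m is given; hence r2c5 = 5.
Cage l is given, leaving r6c1 = 6.
6 is placed in row 6; hence r6c2 = 4.
Column 2 now contains 4; hence r5c2 = 6.
The only place for 4 in column 1 is r1c1.
Row 1 now contains 4; hence r1c4 = 6.
Cage i's pair has product 24, leaving r2c4 = 4.
The only place for 5 in column 6 is r6c6.
Column 6 needs a 3, and only r1c6 is open for it.
Row 1 now contains 3, so r1c5 = 1.
Row 4 needs a 6, and only r4c3 is open for it.
Column 3 now contains 6, so r2c3 = 2.
Row 2 already has 2, which forces r2c6 = 6.
Cage g has sum 15, so r3c5 = 6.
Column 6 now contains 6, which forces r3c6 = 2.
The 3 cells of cage j must have product 40, leaving r1c2 = 2.
Column 3 already has 2, leaving r1c3 = 5.
The 4 cells of cage g must have sum 15, leaving r3c3 = 4.
Row 3 now contains 2, leaving r3c4 = 3.
Column 3 now contains 5, so r5c3 = 3.
Column 3 now contains 3; hence r6c3 = 1.
Row 6 now contains 1; hence r6c4 = 2.
2 is placed in row 6, which forces r6c5 = 3.
The 4 cells of cage d must have product 30, leaving r4c1 = 3.
Cage h needs sum 14, so r4c2 = 5.
Row 4 now contains 5, which forces r4c4 = 1.
Row 4 now contains 1; hence r4c6 = 4.
The 4 cells of cage d must have product 30; hence r5c1 = 2.
Column 4 now contains 1, which forces r5c4 = 5.
Row 5 already has 2, leaving r5c5 = 4.
4 is placed in column 6, leaving r5c6 = 1.
Column 1 now contains 3, which forces r2c1 = 1.
The two cells of cage f must have product 3, which forces r2c2 = 3.
The 4 cells of cage d must have product 30, which forces r3c1 = 5.
5 is placed in column 2, leaving r3c2 = 1.
Row 4 already has 4; hence r4c5 = 2.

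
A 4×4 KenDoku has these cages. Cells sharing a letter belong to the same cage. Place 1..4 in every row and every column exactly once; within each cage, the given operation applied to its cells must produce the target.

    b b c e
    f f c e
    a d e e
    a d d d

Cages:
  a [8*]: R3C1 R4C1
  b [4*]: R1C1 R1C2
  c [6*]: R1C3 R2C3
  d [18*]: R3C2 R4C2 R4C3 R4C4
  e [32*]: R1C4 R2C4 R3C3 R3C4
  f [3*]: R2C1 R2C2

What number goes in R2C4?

The 4 cells of cage d must have product 18, leaving R3C2 = 3.
Cage e has product 32; hence R3C3 = 4.
The two cells of cage f must have product 3; hence R2C1 = 3.
Column 2 already has 3, which forces R2C2 = 1.
Row 2 now contains 3; hence R2C3 = 2.
2 is placed in row 2, which forces R2C4 = 4.
Row 3 now contains 4, so R3C1 = 2.
2 is placed in row 3, leaving R3C4 = 1.
The two cells of cage a must have product 8, leaving R4C1 = 4.
Column 2 already has 1, leaving R4C2 = 2.
2 is placed in row 4, leaving R4C4 = 3.
4 is placed in column 1; hence R1C1 = 1.
Column 2 already has 1, so R1C2 = 4.
Column 3 already has 2, leaving R1C3 = 3.
1 is placed in column 4, which forces R1C4 = 2.
3 is placed in row 4, so R4C3 = 1.
Completed grid: 1 4 3 2 / 3 1 2 4 / 2 3 4 1 / 4 2 1 3.

4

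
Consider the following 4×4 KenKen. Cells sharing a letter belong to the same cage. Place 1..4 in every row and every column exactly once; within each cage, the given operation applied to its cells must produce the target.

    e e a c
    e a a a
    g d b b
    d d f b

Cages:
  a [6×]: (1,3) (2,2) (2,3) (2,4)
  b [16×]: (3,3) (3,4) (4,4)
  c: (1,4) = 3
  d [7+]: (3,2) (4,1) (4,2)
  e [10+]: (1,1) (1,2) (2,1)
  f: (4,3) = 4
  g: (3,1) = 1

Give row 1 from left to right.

Cage a needs product 6, which forces (1,3) = 1.
Cage c is a single given cell, leaving (1,4) = 3.
Cage g is given, which forces (3,1) = 1.
1 is placed in row 3, which forces (3,4) = 4.
Cage f is given; hence (4,3) = 4.
Column 4 already has 4; hence (4,4) = 2.
The 3 cells of cage e must have sum 10, leaving (1,1) = 2.
Row 1 now contains 3, leaving (1,2) = 4.
Cage e needs sum 10, leaving (2,1) = 4.
Column 4 already has 2, which forces (2,4) = 1.
The 3 cells of cage d must have sum 7, which forces (3,2) = 3.
Row 3 now contains 4, so (3,3) = 2.
Row 4 now contains 2; hence (4,1) = 3.
Cage d has sum 7, leaving (4,2) = 1.
Column 2 already has 3, leaving (2,2) = 2.
Column 3 already has 2, leaving (2,3) = 3.
Filled in: 2 4 1 3 / 4 2 3 1 / 1 3 2 4 / 3 1 4 2.

2 4 1 3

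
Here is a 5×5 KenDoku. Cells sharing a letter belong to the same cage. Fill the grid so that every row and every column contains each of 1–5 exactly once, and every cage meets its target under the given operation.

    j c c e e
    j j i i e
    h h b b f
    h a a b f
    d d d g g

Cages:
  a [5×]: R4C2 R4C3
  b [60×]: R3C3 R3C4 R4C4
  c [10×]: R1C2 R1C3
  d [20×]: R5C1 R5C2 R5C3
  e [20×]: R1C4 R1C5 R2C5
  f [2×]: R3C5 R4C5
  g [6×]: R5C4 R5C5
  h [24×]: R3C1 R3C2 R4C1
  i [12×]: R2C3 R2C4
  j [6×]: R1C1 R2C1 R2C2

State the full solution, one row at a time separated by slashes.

3 5 2 1 4 / 1 2 3 4 5 / 2 3 4 5 1 / 4 1 5 3 2 / 5 4 1 2 3

In row 1, 3 can only go at R1C1, so R1C1 = 3.
The 3 cells of cage h must have product 24, which forces R3C2 = 3.
The 3 cells of cage b must have product 60, leaving R4C4 = 3.
3 is placed in column 4, leaving R5C4 = 2.
Row 5 now contains 2; hence R5C5 = 3.
Cage i needs two cells with product 12; hence R2C3 = 3.
3 is placed in column 4, which forces R2C4 = 4.
Column 4 already has 4, which forces R3C4 = 5.
5 is placed in column 4, so R1C4 = 1.
Cage e needs product 20, leaving R1C5 = 4.
The 3 cells of cage e must have product 20, leaving R2C5 = 5.
Row 3 already has 5, which forces R3C3 = 4.
Row 3 already has 4; hence R3C1 = 2.
Row 3 now contains 2, leaving R3C5 = 1.
Cage h has product 24, which forces R4C1 = 4.
1 is placed in column 5, which forces R4C5 = 2.
Column 1 now contains 2, so R2C1 = 1.
Cage j needs product 6, which forces R2C2 = 2.
Column 1 already has 1, so R5C1 = 5.
Cage d has product 20, leaving R5C2 = 4.
5 is placed in row 5, which forces R5C3 = 1.
Column 2 already has 2, which forces R1C2 = 5.
The two cells of cage c must have product 10; hence R1C3 = 2.
The two cells of cage a must have product 5, which forces R4C2 = 1.
1 is placed in column 3; hence R4C3 = 5.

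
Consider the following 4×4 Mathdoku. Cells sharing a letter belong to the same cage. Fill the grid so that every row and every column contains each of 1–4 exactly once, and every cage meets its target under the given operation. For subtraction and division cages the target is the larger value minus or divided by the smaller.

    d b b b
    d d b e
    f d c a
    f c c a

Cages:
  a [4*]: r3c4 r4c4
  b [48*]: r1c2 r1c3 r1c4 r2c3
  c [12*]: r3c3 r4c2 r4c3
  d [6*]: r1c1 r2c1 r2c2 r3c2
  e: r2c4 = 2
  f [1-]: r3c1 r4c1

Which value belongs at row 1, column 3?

E is a freebie, which forces r2c4 = 2.
Row 2 already has 2; hence r2c3 = 4.
The only place for 2 in row 1 is r1c1.
Cage d has product 6; hence r2c1 = 1.
The 4 cells of cage d must have product 6; hence r2c2 = 3.
The 4 cells of cage d must have product 6, so r3c2 = 1.
Row 3 already has 1; hence r3c4 = 4.
Column 4 now contains 4, so r4c4 = 1.
1 is placed in column 2, so r1c2 = 4.
The 4 cells of cage b must have product 48, so r1c3 = 1.
Column 4 now contains 1, leaving r1c4 = 3.
4 is placed in row 3, so r3c1 = 3.
Cage c needs product 12, leaving r3c3 = 2.
The two cells of cage f must have difference 1, which forces r4c1 = 4.
The 3 cells of cage c must have product 12, which forces r4c2 = 2.
Row 4 now contains 1, leaving r4c3 = 3.
Completed grid: 2 4 1 3 / 1 3 4 2 / 3 1 2 4 / 4 2 3 1.

1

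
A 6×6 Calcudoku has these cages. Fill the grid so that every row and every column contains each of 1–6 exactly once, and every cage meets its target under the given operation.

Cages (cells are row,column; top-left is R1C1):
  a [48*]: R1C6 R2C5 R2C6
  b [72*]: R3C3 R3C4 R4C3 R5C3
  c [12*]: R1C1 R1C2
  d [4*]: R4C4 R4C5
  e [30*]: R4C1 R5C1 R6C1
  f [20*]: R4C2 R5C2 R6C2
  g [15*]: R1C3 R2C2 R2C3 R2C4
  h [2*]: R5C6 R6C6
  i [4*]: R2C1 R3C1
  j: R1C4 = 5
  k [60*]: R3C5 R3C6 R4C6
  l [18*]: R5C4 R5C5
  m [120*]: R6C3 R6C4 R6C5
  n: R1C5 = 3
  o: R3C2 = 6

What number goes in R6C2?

The 4 cells of cage g must have product 15, which forces R1C3 = 1.
Cage j is given, leaving R1C4 = 5.
Cage n is given, which forces R1C5 = 3.
Cage o is given, leaving R3C2 = 6.
Column 5 now contains 3, leaving R5C5 = 6.
Cage c needs two cells with product 12, leaving R1C1 = 6.
The two cells of cage c must have product 12, which forces R1C2 = 2.
Row 1 now contains 2, leaving R1C6 = 4.
6 is placed in row 5, so R5C4 = 3.
Column 4 now contains 3; hence R2C4 = 1.
The 4 cells of cage b must have product 72, which forces R3C3 = 3.
Column 4 already has 1; hence R3C4 = 2.
Row 3 now contains 2, which forces R3C6 = 5.
Cage b needs product 72, so R4C3 = 6.
Column 4 already has 1, which forces R4C4 = 4.
4 is placed in row 4, so R4C5 = 1.
6 is placed in row 4; hence R4C6 = 3.
Column 4 already has 4, leaving R6C4 = 6.
Row 2 already has 1, leaving R2C1 = 4.
Cage g needs product 15, so R2C2 = 3.
Column 3 already has 3, which forces R2C3 = 5.
Cage a needs product 48, so R2C5 = 2.
Column 6 already has 3, so R2C6 = 6.
Cage i's pair has product 4, leaving R3C1 = 1.
5 is placed in row 3; hence R3C5 = 4.
Row 4 now contains 1; hence R4C2 = 5.
Cage b has product 72, leaving R5C3 = 2.
Row 5 now contains 2, so R5C6 = 1.
Cage e has product 30, so R6C1 = 3.
5 is placed in column 3, leaving R6C3 = 4.
Column 5 already has 4, so R6C5 = 5.
1 is placed in column 6, which forces R6C6 = 2.
Row 4 already has 5, which forces R4C1 = 2.
Row 5 now contains 2, which forces R5C1 = 5.
Row 5 now contains 1, which forces R5C2 = 4.
Row 6 now contains 4, so R6C2 = 1.
The full grid is 6 2 1 5 3 4 / 4 3 5 1 2 6 / 1 6 3 2 4 5 / 2 5 6 4 1 3 / 5 4 2 3 6 1 / 3 1 4 6 5 2.

1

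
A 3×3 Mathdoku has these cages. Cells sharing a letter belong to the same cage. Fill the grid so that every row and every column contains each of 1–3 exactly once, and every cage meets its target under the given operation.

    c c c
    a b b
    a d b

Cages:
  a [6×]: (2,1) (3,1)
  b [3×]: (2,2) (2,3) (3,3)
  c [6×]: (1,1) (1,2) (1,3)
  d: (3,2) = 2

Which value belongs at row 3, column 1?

Cage b has product 3, which forces (2,2) = 1.
Cage b needs product 3, leaving (2,3) = 3.
D is a freebie, so (3,2) = 2.
Cage b has product 3, so (3,3) = 1.
Cage c has product 6; hence (1,1) = 1.
Column 2 now contains 2, so (1,2) = 3.
Column 3 now contains 1; hence (1,3) = 2.
Row 2 now contains 3; hence (2,1) = 2.
Row 3 now contains 2, which forces (3,1) = 3.
The full grid is 1 3 2 / 2 1 3 / 3 2 1.

3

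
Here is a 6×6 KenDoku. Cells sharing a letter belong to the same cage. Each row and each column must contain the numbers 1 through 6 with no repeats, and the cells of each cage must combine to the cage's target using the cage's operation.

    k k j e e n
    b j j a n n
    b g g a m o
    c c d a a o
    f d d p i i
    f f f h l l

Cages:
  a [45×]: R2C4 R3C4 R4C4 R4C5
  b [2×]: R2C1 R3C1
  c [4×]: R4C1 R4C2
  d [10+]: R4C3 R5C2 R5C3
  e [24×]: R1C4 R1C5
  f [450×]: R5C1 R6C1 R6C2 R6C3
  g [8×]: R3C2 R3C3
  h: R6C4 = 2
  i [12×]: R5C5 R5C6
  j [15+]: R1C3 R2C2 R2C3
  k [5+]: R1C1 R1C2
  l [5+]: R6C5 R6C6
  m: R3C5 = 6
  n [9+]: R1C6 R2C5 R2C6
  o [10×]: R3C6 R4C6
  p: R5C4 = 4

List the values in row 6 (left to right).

Cage m is given, which forces R3C5 = 6.
The 4 cells of cage a must have product 45, which forces R4C5 = 3.
Cage f needs product 450, so R5C1 = 5.
P is a freebie; hence R5C4 = 4.
Row 5 already has 4, leaving R5C5 = 2.
Cage h is a single given cell; hence R6C4 = 2.
Column 4 now contains 4; hence R1C4 = 6.
6 is placed in column 5, which forces R1C5 = 4.
The two cells of cage i must have product 12; hence R5C6 = 6.
4 is placed in column 5, so R6C5 = 1.
Row 6 now contains 1; hence R6C6 = 4.
4 is placed in row 1, which forces R1C3 = 5.
Column 5 already has 1, which forces R2C5 = 5.
Cage d needs sum 10, leaving R4C3 = 6.
Column 3 already has 6, which forces R6C3 = 3.
Cage j needs sum 15, leaving R2C2 = 6.
Column 3 already has 6, leaving R2C3 = 4.
Column 3 already has 4; hence R3C3 = 2.
Row 3 already has 2, leaving R3C6 = 5.
Column 6 now contains 5, which forces R4C6 = 2.
Cage d has sum 10, so R5C2 = 3.
3 is placed in column 3, which forces R5C3 = 1.
3 is placed in row 6, leaving R6C1 = 6.
Cage f has product 450, so R6C2 = 5.
Cage k needs two cells with sum 5, leaving R1C1 = 3.
3 is placed in column 2; hence R1C2 = 2.
Row 1 already has 3, leaving R1C6 = 1.
Cage b's pair has product 2; hence R2C1 = 2.
Column 6 now contains 1, which forces R2C6 = 3.
Row 3 already has 2, which forces R3C1 = 1.
Row 3 already has 2, so R3C2 = 4.
Row 3 already has 1; hence R3C4 = 3.
Column 1 already has 1; hence R4C1 = 4.
Column 2 already has 4, leaving R4C2 = 1.
The 4 cells of cage a must have product 45, leaving R4C4 = 5.
Row 2 now contains 3, leaving R2C4 = 1.
Filled in: 3 2 5 6 4 1 / 2 6 4 1 5 3 / 1 4 2 3 6 5 / 4 1 6 5 3 2 / 5 3 1 4 2 6 / 6 5 3 2 1 4.

6 5 3 2 1 4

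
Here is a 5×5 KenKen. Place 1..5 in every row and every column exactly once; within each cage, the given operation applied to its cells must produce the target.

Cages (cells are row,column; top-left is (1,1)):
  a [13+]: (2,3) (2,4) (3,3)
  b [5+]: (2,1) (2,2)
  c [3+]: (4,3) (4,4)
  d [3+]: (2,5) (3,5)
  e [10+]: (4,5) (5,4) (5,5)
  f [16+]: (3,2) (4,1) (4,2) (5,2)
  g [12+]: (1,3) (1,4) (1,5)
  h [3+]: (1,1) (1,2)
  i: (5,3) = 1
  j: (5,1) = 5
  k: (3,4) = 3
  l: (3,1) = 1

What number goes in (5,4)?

2

L is a freebie; hence (3,1) = 1.
Cage k is a single given cell, which forces (3,4) = 3.
Row 3 now contains 1, leaving (3,5) = 2.
Cage j is given; hence (5,1) = 5.
I is a freebie, which forces (5,3) = 1.
Column 1 now contains 1, which forces (1,1) = 2.
Cage h needs two cells with sum 3, leaving (1,2) = 1.
Column 5 already has 2; hence (2,5) = 1.
Column 1 now contains 5, which forces (4,1) = 4.
1 is placed in column 3, which forces (4,3) = 2.
Cage c's pair has sum 3; hence (4,4) = 1.
Cage e needs sum 10; hence (4,5) = 5.
The 3 cells of cage e must have sum 10, which forces (5,4) = 2.
Cage e needs sum 10, leaving (5,5) = 3.
Cage g has sum 12, leaving (1,3) = 3.
The 3 cells of cage g must have sum 12, so (1,4) = 5.
Column 5 already has 3; hence (1,5) = 4.
4 is placed in column 1, so (2,1) = 3.
The two cells of cage b must have sum 5, leaving (2,2) = 2.
3 is placed in column 3, leaving (2,3) = 5.
Column 4 now contains 5, so (2,4) = 4.
Cage f needs sum 16, leaving (3,2) = 5.
Column 3 now contains 5, so (3,3) = 4.
Row 4 now contains 5, so (4,2) = 3.
Row 5 already has 3; hence (5,2) = 4.
Completed grid: 2 1 3 5 4 / 3 2 5 4 1 / 1 5 4 3 2 / 4 3 2 1 5 / 5 4 1 2 3.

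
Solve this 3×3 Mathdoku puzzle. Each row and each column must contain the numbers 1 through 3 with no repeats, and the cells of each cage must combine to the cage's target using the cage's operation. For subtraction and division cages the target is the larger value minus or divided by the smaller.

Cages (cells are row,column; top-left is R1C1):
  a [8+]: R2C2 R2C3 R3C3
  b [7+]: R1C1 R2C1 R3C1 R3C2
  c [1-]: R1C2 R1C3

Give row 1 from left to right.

3 2 1

Cage a has sum 8, so R2C2 = 3.
Cage a needs sum 8; hence R2C3 = 2.
Cage b needs sum 7, so R3C2 = 1.
Cage a needs sum 8, which forces R3C3 = 3.
Cage b has sum 7; hence R1C1 = 3.
Column 2 now contains 1, so R1C2 = 2.
3 is placed in column 3, leaving R1C3 = 1.
Row 2 already has 2, leaving R2C1 = 1.
3 is placed in row 3, which forces R3C1 = 2.
Filled in: 3 2 1 / 1 3 2 / 2 1 3.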